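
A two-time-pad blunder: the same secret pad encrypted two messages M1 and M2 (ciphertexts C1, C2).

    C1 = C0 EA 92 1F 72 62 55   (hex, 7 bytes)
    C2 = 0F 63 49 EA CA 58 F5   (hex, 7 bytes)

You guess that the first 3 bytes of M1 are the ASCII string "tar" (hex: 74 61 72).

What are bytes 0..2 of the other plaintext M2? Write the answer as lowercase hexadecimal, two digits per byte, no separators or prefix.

bbe8a9

First, C1 ⊕ C2 = (M1 ⊕ K) ⊕ (M2 ⊕ K) = M1 ⊕ M2, so the key drops out. Then M2 = (M1 ⊕ M2) ⊕ M1 over the first 3 bytes.
byte 0: (c0 ^ 0f) ^ 74 = cf ^ 74 = bb
byte 1: (ea ^ 63) ^ 61 = 89 ^ 61 = e8
byte 2: (92 ^ 49) ^ 72 = db ^ 72 = a9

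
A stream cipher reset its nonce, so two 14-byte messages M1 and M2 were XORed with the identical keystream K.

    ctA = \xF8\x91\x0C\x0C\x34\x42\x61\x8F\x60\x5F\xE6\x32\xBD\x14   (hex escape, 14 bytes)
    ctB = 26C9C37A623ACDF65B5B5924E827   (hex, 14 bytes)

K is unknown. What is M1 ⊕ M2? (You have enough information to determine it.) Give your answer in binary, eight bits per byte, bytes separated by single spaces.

11011110 01011000 11001111 01110110 01010110 01111000 10101100 01111001 00111011 00000100 10111111 00010110 01010101 00110011

ctA ⊕ ctB = (M1 ⊕ K) ⊕ (M2 ⊕ K) = M1 ⊕ M2 — the shared key cancels under XOR.
f8 ⊕ 26 = de
91 ⊕ c9 = 58
0c ⊕ c3 = cf
0c ⊕ 7a = 76
34 ⊕ 62 = 56
42 ⊕ 3a = 78
61 ⊕ cd = ac
8f ⊕ f6 = 79
60 ⊕ 5b = 3b
5f ⊕ 5b = 04
e6 ⊕ 59 = bf
32 ⊕ 24 = 16
bd ⊕ e8 = 55
14 ⊕ 27 = 33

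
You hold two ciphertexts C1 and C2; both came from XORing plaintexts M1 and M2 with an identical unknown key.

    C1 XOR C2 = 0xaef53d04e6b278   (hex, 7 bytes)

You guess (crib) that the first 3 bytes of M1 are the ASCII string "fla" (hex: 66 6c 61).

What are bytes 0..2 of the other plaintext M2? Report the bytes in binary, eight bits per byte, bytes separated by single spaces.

Since C1 ⊕ C2 = M1 ⊕ M2, XORing with the guessed M1 bytes yields the corresponding M2 bytes: M2 = (C1 ⊕ C2) ⊕ M1.
ae XOR 66 = c8
f5 XOR 6c = 99
3d XOR 61 = 5c

11001000 10011001 01011100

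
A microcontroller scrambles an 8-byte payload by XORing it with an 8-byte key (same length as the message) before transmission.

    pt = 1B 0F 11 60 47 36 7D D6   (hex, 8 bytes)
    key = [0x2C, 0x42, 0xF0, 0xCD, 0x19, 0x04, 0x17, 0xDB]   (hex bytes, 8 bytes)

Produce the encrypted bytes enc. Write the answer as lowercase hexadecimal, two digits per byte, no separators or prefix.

XOR is its own inverse, so applying the key byte-wise gives the result directly.
byte 0:  27 ⊕  44 =  55
byte 1:  15 ⊕  66 =  77
byte 2:  17 ⊕ 240 = 225
byte 3:  96 ⊕ 205 = 173
byte 4:  71 ⊕  25 =  94
byte 5:  54 ⊕   4 =  50
byte 6: 125 ⊕  23 = 106
byte 7: 214 ⊕ 219 =  13

374de1ad5e326a0d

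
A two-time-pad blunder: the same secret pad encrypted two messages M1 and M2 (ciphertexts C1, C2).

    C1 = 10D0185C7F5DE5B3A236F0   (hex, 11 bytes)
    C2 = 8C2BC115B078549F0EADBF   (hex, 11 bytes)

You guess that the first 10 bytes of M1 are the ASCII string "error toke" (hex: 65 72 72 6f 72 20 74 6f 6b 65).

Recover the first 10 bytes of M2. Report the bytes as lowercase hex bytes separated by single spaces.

f9 89 ab 26 bd 05 c5 43 c7 fe

First, C1 ⊕ C2 = (M1 ⊕ K) ⊕ (M2 ⊕ K) = M1 ⊕ M2, so the key drops out. Then M2 = (M1 ⊕ M2) ⊕ M1 over the first 10 bytes.
byte 0: (10 XOR 8c) XOR 65 = 9c XOR 65 = f9
byte 1: (d0 XOR 2b) XOR 72 = fb XOR 72 = 89
byte 2: (18 XOR c1) XOR 72 = d9 XOR 72 = ab
byte 3: (5c XOR 15) XOR 6f = 49 XOR 6f = 26
byte 4: (7f XOR b0) XOR 72 = cf XOR 72 = bd
byte 5: (5d XOR 78) XOR 20 = 25 XOR 20 = 05
byte 6: (e5 XOR 54) XOR 74 = b1 XOR 74 = c5
byte 7: (b3 XOR 9f) XOR 6f = 2c XOR 6f = 43
byte 8: (a2 XOR 0e) XOR 6b = ac XOR 6b = c7
byte 9: (36 XOR ad) XOR 65 = 9b XOR 65 = fe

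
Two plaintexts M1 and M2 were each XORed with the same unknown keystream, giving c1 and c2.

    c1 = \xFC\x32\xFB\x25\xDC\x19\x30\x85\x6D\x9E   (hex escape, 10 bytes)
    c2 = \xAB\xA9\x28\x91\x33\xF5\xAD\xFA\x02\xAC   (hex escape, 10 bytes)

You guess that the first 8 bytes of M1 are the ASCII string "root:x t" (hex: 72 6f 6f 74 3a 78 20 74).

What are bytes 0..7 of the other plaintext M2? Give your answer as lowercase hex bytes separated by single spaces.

25 f4 bc c0 d5 94 bd 0b

First, c1 ⊕ c2 = (M1 ⊕ K) ⊕ (M2 ⊕ K) = M1 ⊕ M2, so the key drops out. Then M2 = (M1 ⊕ M2) ⊕ M1 over the first 8 bytes.
byte 0: (fc ^ ab) ^ 72 = 57 ^ 72 = 25
byte 1: (32 ^ a9) ^ 6f = 9b ^ 6f = f4
byte 2: (fb ^ 28) ^ 6f = d3 ^ 6f = bc
byte 3: (25 ^ 91) ^ 74 = b4 ^ 74 = c0
byte 4: (dc ^ 33) ^ 3a = ef ^ 3a = d5
byte 5: (19 ^ f5) ^ 78 = ec ^ 78 = 94
byte 6: (30 ^ ad) ^ 20 = 9d ^ 20 = bd
byte 7: (85 ^ fa) ^ 74 = 7f ^ 74 = 0b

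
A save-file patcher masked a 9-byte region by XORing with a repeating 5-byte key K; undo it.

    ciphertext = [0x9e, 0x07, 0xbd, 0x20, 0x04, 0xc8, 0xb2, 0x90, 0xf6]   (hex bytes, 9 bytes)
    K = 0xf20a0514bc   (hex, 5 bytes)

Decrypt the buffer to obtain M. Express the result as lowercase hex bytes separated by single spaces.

6c 0d b8 34 b8 3a b8 95 e2

The 5-byte key repeats, so the effective keystream is f2 0a 05 14 bc f2 0a 05 14.
byte 0: 10011110 ⊕ 11110010 = 01101100
byte 1: 00000111 ⊕ 00001010 = 00001101
byte 2: 10111101 ⊕ 00000101 = 10111000
byte 3: 00100000 ⊕ 00010100 = 00110100
byte 4: 00000100 ⊕ 10111100 = 10111000
byte 5: 11001000 ⊕ 11110010 = 00111010
byte 6: 10110010 ⊕ 00001010 = 10111000
byte 7: 10010000 ⊕ 00000101 = 10010101
byte 8: 11110110 ⊕ 00010100 = 11100010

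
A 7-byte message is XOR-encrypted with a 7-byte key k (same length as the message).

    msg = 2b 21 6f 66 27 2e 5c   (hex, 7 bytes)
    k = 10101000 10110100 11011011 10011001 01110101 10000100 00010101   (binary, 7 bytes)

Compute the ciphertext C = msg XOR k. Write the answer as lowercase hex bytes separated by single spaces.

83 95 b4 ff 52 aa 49

XOR is its own inverse, so applying the key byte-wise gives the result directly.
 43 XOR 168 = 131
 33 XOR 180 = 149
111 XOR 219 = 180
102 XOR 153 = 255
 39 XOR 117 =  82
 46 XOR 132 = 170
 92 XOR  21 =  73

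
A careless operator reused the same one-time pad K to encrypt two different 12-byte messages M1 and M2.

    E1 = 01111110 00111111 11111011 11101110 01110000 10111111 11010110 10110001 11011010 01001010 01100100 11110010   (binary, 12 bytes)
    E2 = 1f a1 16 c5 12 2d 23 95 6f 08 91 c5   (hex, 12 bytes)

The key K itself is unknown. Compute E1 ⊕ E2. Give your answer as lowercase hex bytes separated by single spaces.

E1 ⊕ E2 = (M1 ⊕ K) ⊕ (M2 ⊕ K) = M1 ⊕ M2 — the shared key cancels under XOR.
126 xor  31 =  97
 63 xor 161 = 158
251 xor  22 = 237
238 xor 197 =  43
112 xor  18 =  98
191 xor  45 = 146
214 xor  35 = 245
177 xor 149 =  36
218 xor 111 = 181
 74 xor   8 =  66
100 xor 145 = 245
242 xor 197 =  55

61 9e ed 2b 62 92 f5 24 b5 42 f5 37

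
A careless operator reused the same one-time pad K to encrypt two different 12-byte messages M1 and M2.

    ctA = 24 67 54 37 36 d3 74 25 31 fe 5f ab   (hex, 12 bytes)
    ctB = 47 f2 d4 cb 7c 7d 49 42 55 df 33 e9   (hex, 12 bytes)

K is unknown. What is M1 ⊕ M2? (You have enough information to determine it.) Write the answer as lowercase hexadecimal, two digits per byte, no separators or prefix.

639580fc4aae3d6764216c42

ctA ⊕ ctB = (M1 ⊕ K) ⊕ (M2 ⊕ K) = M1 ⊕ M2 — the shared key cancels under XOR.
byte 0: 24 XOR 47 = 63
byte 1: 67 XOR f2 = 95
byte 2: 54 XOR d4 = 80
byte 3: 37 XOR cb = fc
byte 4: 36 XOR 7c = 4a
byte 5: d3 XOR 7d = ae
byte 6: 74 XOR 49 = 3d
byte 7: 25 XOR 42 = 67
byte 8: 31 XOR 55 = 64
byte 9: fe XOR df = 21
byte 10: 5f XOR 33 = 6c
byte 11: ab XOR e9 = 42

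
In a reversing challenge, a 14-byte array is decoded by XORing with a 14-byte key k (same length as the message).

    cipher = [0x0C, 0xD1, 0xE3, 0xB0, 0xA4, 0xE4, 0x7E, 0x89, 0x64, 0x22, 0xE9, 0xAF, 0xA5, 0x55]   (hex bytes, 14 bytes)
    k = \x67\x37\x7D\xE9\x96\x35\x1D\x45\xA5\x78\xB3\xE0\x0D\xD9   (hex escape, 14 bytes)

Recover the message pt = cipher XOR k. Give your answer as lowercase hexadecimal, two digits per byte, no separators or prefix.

XOR is its own inverse, so applying the key byte-wise gives the result directly.
0c ⊕ 67 = 6b
d1 ⊕ 37 = e6
e3 ⊕ 7d = 9e
b0 ⊕ e9 = 59
a4 ⊕ 96 = 32
e4 ⊕ 35 = d1
7e ⊕ 1d = 63
89 ⊕ 45 = cc
64 ⊕ a5 = c1
22 ⊕ 78 = 5a
e9 ⊕ b3 = 5a
af ⊕ e0 = 4f
a5 ⊕ 0d = a8
55 ⊕ d9 = 8c

6be69e5932d163ccc15a5a4fa88c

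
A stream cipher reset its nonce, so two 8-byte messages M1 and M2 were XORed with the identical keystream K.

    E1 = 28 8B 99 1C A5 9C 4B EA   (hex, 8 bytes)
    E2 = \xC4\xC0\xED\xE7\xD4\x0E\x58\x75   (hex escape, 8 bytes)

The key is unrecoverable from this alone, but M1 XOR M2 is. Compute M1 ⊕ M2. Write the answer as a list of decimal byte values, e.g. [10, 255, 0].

[236, 75, 116, 251, 113, 146, 19, 159]

E1 ⊕ E2 = (M1 ⊕ K) ⊕ (M2 ⊕ K) = M1 ⊕ M2 — the shared key cancels under XOR.
byte 0: 28 XOR c4 = ec
byte 1: 8b XOR c0 = 4b
byte 2: 99 XOR ed = 74
byte 3: 1c XOR e7 = fb
byte 4: a5 XOR d4 = 71
byte 5: 9c XOR 0e = 92
byte 6: 4b XOR 58 = 13
byte 7: ea XOR 75 = 9f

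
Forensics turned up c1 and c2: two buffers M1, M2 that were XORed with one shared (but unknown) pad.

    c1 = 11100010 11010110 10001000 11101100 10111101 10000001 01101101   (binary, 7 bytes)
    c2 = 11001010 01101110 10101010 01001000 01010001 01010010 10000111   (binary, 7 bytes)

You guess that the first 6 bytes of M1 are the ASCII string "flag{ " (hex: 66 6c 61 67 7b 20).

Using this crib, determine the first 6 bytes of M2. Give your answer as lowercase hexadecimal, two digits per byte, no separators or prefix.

First, c1 ⊕ c2 = (M1 ⊕ K) ⊕ (M2 ⊕ K) = M1 ⊕ M2, so the key drops out. Then M2 = (M1 ⊕ M2) ⊕ M1 over the first 6 bytes.
byte 0: (e2 xor ca) xor 66 = 28 xor 66 = 4e
byte 1: (d6 xor 6e) xor 6c = b8 xor 6c = d4
byte 2: (88 xor aa) xor 61 = 22 xor 61 = 43
byte 3: (ec xor 48) xor 67 = a4 xor 67 = c3
byte 4: (bd xor 51) xor 7b = ec xor 7b = 97
byte 5: (81 xor 52) xor 20 = d3 xor 20 = f3

4ed443c397f3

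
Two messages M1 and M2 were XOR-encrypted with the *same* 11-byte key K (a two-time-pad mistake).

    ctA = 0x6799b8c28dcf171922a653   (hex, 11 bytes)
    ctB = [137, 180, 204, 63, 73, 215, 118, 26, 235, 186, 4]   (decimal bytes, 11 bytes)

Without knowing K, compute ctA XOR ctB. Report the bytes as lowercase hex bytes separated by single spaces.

ee 2d 74 fd c4 18 61 03 c9 1c 57

ctA ⊕ ctB = (M1 ⊕ K) ⊕ (M2 ⊕ K) = M1 ⊕ M2 — the shared key cancels under XOR.
01100111 XOR 10001001 = 11101110
10011001 XOR 10110100 = 00101101
10111000 XOR 11001100 = 01110100
11000010 XOR 00111111 = 11111101
10001101 XOR 01001001 = 11000100
11001111 XOR 11010111 = 00011000
00010111 XOR 01110110 = 01100001
00011001 XOR 00011010 = 00000011
00100010 XOR 11101011 = 11001001
10100110 XOR 10111010 = 00011100
01010011 XOR 00000100 = 01010111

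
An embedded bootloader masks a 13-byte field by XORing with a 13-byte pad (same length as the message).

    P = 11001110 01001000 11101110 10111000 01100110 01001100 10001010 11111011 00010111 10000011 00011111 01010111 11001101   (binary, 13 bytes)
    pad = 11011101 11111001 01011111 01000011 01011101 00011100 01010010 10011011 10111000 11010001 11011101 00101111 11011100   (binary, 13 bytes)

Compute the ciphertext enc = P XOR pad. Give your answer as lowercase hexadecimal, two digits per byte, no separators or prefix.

13b1b1fb3b50d860af52c27811

XOR is its own inverse, so applying the key byte-wise gives the result directly.
ce ⊕ dd = 13
48 ⊕ f9 = b1
ee ⊕ 5f = b1
b8 ⊕ 43 = fb
66 ⊕ 5d = 3b
4c ⊕ 1c = 50
8a ⊕ 52 = d8
fb ⊕ 9b = 60
17 ⊕ b8 = af
83 ⊕ d1 = 52
1f ⊕ dd = c2
57 ⊕ 2f = 78
cd ⊕ dc = 11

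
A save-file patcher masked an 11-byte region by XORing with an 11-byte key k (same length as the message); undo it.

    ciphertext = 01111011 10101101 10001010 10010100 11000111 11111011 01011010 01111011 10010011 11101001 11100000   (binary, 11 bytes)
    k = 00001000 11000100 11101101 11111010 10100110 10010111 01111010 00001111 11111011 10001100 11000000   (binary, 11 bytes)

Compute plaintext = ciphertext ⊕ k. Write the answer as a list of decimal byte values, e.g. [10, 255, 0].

XOR is its own inverse, so applying the key byte-wise gives the result directly.
7b ⊕ 08 = 73
ad ⊕ c4 = 69
8a ⊕ ed = 67
94 ⊕ fa = 6e
c7 ⊕ a6 = 61
fb ⊕ 97 = 6c
5a ⊕ 7a = 20
7b ⊕ 0f = 74
93 ⊕ fb = 68
e9 ⊕ 8c = 65
e0 ⊕ c0 = 20

[115, 105, 103, 110, 97, 108, 32, 116, 104, 101, 32]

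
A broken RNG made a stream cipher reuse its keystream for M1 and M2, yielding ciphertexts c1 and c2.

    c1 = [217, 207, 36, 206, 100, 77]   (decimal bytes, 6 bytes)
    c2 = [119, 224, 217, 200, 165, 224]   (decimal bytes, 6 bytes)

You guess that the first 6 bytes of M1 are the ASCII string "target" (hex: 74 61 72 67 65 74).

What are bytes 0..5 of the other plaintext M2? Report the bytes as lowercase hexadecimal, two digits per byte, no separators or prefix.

First, c1 ⊕ c2 = (M1 ⊕ K) ⊕ (M2 ⊕ K) = M1 ⊕ M2, so the key drops out. Then M2 = (M1 ⊕ M2) ⊕ M1 over the first 6 bytes.
byte 0: (d9 XOR 77) XOR 74 = ae XOR 74 = da
byte 1: (cf XOR e0) XOR 61 = 2f XOR 61 = 4e
byte 2: (24 XOR d9) XOR 72 = fd XOR 72 = 8f
byte 3: (ce XOR c8) XOR 67 = 06 XOR 67 = 61
byte 4: (64 XOR a5) XOR 65 = c1 XOR 65 = a4
byte 5: (4d XOR e0) XOR 74 = ad XOR 74 = d9

da4e8f61a4d9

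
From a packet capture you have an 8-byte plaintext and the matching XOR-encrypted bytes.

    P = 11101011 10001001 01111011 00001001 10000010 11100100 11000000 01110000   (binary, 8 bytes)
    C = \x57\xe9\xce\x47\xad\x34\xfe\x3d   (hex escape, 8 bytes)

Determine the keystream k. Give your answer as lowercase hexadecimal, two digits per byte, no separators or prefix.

Since C = P ⊕ k, XORing both sides with P gives k = P ⊕ C.
byte 0: 235 XOR  87 = 188
byte 1: 137 XOR 233 =  96
byte 2: 123 XOR 206 = 181
byte 3:   9 XOR  71 =  78
byte 4: 130 XOR 173 =  47
byte 5: 228 XOR  52 = 208
byte 6: 192 XOR 254 =  62
byte 7: 112 XOR  61 =  77

bc60b54e2fd03e4d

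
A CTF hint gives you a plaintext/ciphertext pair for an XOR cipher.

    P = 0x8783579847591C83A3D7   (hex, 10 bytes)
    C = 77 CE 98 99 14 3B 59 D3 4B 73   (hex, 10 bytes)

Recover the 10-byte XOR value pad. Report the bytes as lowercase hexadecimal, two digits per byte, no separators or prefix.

Since C = P ⊕ pad, XORing both sides with P gives pad = P ⊕ C.
byte 0: 135 xor 119 = 240
byte 1: 131 xor 206 =  77
byte 2:  87 xor 152 = 207
byte 3: 152 xor 153 =   1
byte 4:  71 xor  20 =  83
byte 5:  89 xor  59 =  98
byte 6:  28 xor  89 =  69
byte 7: 131 xor 211 =  80
byte 8: 163 xor  75 = 232
byte 9: 215 xor 115 = 164

f04dcf0153624550e8a4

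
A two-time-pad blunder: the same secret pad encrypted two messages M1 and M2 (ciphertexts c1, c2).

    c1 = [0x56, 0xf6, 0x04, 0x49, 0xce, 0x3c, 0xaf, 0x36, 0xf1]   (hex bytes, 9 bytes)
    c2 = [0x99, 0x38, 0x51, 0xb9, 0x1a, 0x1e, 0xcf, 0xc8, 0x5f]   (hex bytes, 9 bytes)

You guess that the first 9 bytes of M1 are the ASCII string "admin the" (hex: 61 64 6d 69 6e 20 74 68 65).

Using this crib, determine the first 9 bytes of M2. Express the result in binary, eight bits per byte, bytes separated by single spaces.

10101110 10101010 00111000 10011001 10111010 00000010 00010100 10010110 11001011

First, c1 ⊕ c2 = (M1 ⊕ K) ⊕ (M2 ⊕ K) = M1 ⊕ M2, so the key drops out. Then M2 = (M1 ⊕ M2) ⊕ M1 over the first 9 bytes.
byte 0: (56 xor 99) xor 61 = cf xor 61 = ae
byte 1: (f6 xor 38) xor 64 = ce xor 64 = aa
byte 2: (04 xor 51) xor 6d = 55 xor 6d = 38
byte 3: (49 xor b9) xor 69 = f0 xor 69 = 99
byte 4: (ce xor 1a) xor 6e = d4 xor 6e = ba
byte 5: (3c xor 1e) xor 20 = 22 xor 20 = 02
byte 6: (af xor cf) xor 74 = 60 xor 74 = 14
byte 7: (36 xor c8) xor 68 = fe xor 68 = 96
byte 8: (f1 xor 5f) xor 65 = ae xor 65 = cb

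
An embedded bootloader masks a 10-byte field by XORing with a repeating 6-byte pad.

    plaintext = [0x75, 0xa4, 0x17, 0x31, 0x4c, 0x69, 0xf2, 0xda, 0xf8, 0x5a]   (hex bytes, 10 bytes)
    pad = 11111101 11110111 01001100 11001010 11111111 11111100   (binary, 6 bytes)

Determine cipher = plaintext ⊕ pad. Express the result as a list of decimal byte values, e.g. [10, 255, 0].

The 6-byte key repeats, so the effective keystream is fd f7 4c ca ff fc fd f7 4c ca.
byte 0: 117 XOR 253 = 136
byte 1: 164 XOR 247 =  83
byte 2:  23 XOR  76 =  91
byte 3:  49 XOR 202 = 251
byte 4:  76 XOR 255 = 179
byte 5: 105 XOR 252 = 149
byte 6: 242 XOR 253 =  15
byte 7: 218 XOR 247 =  45
byte 8: 248 XOR  76 = 180
byte 9:  90 XOR 202 = 144

[136, 83, 91, 251, 179, 149, 15, 45, 180, 144]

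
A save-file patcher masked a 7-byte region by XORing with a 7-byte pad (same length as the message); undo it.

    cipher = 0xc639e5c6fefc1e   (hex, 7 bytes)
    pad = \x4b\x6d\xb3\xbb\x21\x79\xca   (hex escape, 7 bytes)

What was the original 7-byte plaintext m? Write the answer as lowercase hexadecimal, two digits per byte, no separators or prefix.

8d54567ddf85d4

byte 0: c6 ^ 4b = 8d
byte 1: 39 ^ 6d = 54
byte 2: e5 ^ b3 = 56
byte 3: c6 ^ bb = 7d
byte 4: fe ^ 21 = df
byte 5: fc ^ 79 = 85
byte 6: 1e ^ ca = d4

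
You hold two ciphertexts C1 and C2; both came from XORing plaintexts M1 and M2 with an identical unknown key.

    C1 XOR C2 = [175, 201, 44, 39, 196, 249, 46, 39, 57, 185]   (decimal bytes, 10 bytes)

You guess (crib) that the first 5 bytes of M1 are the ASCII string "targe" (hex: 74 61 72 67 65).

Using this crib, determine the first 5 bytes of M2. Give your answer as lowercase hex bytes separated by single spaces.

db a8 5e 40 a1

Since C1 ⊕ C2 = M1 ⊕ M2, XORing with the guessed M1 bytes yields the corresponding M2 bytes: M2 = (C1 ⊕ C2) ⊕ M1.
af xor 74 = db
c9 xor 61 = a8
2c xor 72 = 5e
27 xor 67 = 40
c4 xor 65 = a1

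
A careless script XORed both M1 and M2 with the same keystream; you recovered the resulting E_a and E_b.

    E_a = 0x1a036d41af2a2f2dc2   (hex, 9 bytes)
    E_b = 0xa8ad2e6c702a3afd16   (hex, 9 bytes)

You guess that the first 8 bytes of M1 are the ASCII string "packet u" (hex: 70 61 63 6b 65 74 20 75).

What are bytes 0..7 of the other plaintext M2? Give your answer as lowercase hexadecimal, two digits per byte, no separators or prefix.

c2cf2046ba7435a5

First, E_a ⊕ E_b = (M1 ⊕ K) ⊕ (M2 ⊕ K) = M1 ⊕ M2, so the key drops out. Then M2 = (M1 ⊕ M2) ⊕ M1 over the first 8 bytes.
byte 0: (1a ⊕ a8) ⊕ 70 = b2 ⊕ 70 = c2
byte 1: (03 ⊕ ad) ⊕ 61 = ae ⊕ 61 = cf
byte 2: (6d ⊕ 2e) ⊕ 63 = 43 ⊕ 63 = 20
byte 3: (41 ⊕ 6c) ⊕ 6b = 2d ⊕ 6b = 46
byte 4: (af ⊕ 70) ⊕ 65 = df ⊕ 65 = ba
byte 5: (2a ⊕ 2a) ⊕ 74 = 00 ⊕ 74 = 74
byte 6: (2f ⊕ 3a) ⊕ 20 = 15 ⊕ 20 = 35
byte 7: (2d ⊕ fd) ⊕ 75 = d0 ⊕ 75 = a5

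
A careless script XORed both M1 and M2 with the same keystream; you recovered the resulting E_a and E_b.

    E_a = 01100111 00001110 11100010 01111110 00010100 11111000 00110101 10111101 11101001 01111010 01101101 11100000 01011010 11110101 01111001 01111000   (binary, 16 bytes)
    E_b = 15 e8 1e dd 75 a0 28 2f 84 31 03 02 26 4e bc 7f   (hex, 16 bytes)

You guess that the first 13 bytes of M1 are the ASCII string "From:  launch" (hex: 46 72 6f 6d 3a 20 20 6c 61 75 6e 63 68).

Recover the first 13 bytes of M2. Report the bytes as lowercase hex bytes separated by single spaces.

34 94 93 ce 5b 78 3d fe 0c 3e 00 81 14

First, E_a ⊕ E_b = (M1 ⊕ K) ⊕ (M2 ⊕ K) = M1 ⊕ M2, so the key drops out. Then M2 = (M1 ⊕ M2) ⊕ M1 over the first 13 bytes.
byte 0: (67 XOR 15) XOR 46 = 72 XOR 46 = 34
byte 1: (0e XOR e8) XOR 72 = e6 XOR 72 = 94
byte 2: (e2 XOR 1e) XOR 6f = fc XOR 6f = 93
byte 3: (7e XOR dd) XOR 6d = a3 XOR 6d = ce
byte 4: (14 XOR 75) XOR 3a = 61 XOR 3a = 5b
byte 5: (f8 XOR a0) XOR 20 = 58 XOR 20 = 78
byte 6: (35 XOR 28) XOR 20 = 1d XOR 20 = 3d
byte 7: (bd XOR 2f) XOR 6c = 92 XOR 6c = fe
byte 8: (e9 XOR 84) XOR 61 = 6d XOR 61 = 0c
byte 9: (7a XOR 31) XOR 75 = 4b XOR 75 = 3e
byte 10: (6d XOR 03) XOR 6e = 6e XOR 6e = 00
byte 11: (e0 XOR 02) XOR 63 = e2 XOR 63 = 81
byte 12: (5a XOR 26) XOR 68 = 7c XOR 68 = 14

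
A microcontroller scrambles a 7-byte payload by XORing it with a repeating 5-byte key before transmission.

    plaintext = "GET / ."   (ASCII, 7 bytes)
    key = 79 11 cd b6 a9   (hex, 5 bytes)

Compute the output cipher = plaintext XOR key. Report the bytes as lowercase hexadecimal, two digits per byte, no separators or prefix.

The 5-byte key repeats, so the effective keystream is 79 11 cd b6 a9 79 11.
byte 0:  71 ^ 121 =  62
byte 1:  69 ^  17 =  84
byte 2:  84 ^ 205 = 153
byte 3:  32 ^ 182 = 150
byte 4:  47 ^ 169 = 134
byte 5:  32 ^ 121 =  89
byte 6:  46 ^  17 =  63

3e54999686593f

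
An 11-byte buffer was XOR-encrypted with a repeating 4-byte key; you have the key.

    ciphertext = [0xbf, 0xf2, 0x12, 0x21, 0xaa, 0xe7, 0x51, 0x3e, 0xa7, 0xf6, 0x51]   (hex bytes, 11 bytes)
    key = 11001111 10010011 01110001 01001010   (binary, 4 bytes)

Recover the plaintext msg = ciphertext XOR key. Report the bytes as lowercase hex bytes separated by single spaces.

70 61 63 6b 65 74 20 74 68 65 20

The 4-byte key repeats, so the effective keystream is cf 93 71 4a cf 93 71 4a cf 93 71.
byte 0: bf XOR cf = 70
byte 1: f2 XOR 93 = 61
byte 2: 12 XOR 71 = 63
byte 3: 21 XOR 4a = 6b
byte 4: aa XOR cf = 65
byte 5: e7 XOR 93 = 74
byte 6: 51 XOR 71 = 20
byte 7: 3e XOR 4a = 74
byte 8: a7 XOR cf = 68
byte 9: f6 XOR 93 = 65
byte 10: 51 XOR 71 = 20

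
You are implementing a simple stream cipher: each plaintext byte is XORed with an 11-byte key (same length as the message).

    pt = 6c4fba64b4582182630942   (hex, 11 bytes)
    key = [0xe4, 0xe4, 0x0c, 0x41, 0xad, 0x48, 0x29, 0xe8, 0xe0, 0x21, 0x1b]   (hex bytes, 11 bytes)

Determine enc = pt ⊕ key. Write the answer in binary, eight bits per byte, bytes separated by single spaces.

10001000 10101011 10110110 00100101 00011001 00010000 00001000 01101010 10000011 00101000 01011001

XOR is its own inverse, so applying the key byte-wise gives the result directly.
108 XOR 228 = 136
 79 XOR 228 = 171
186 XOR  12 = 182
100 XOR  65 =  37
180 XOR 173 =  25
 88 XOR  72 =  16
 33 XOR  41 =   8
130 XOR 232 = 106
 99 XOR 224 = 131
  9 XOR  33 =  40
 66 XOR  27 =  89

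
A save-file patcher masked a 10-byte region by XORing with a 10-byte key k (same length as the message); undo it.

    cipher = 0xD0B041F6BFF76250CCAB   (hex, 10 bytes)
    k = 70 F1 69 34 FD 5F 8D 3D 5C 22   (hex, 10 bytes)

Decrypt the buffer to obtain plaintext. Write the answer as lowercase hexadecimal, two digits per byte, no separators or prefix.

a04128c242a8ef6d9089

XOR is its own inverse, so applying the key byte-wise gives the result directly.
byte 0: d0 ⊕ 70 = a0
byte 1: b0 ⊕ f1 = 41
byte 2: 41 ⊕ 69 = 28
byte 3: f6 ⊕ 34 = c2
byte 4: bf ⊕ fd = 42
byte 5: f7 ⊕ 5f = a8
byte 6: 62 ⊕ 8d = ef
byte 7: 50 ⊕ 3d = 6d
byte 8: cc ⊕ 5c = 90
byte 9: ab ⊕ 22 = 89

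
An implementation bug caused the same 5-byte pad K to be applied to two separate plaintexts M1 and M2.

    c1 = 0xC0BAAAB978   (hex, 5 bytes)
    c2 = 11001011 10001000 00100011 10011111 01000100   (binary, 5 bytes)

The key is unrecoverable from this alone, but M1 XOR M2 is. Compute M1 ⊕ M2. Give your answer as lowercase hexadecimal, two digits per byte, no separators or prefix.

0b3289263c

c1 ⊕ c2 = (M1 ⊕ K) ⊕ (M2 ⊕ K) = M1 ⊕ M2 — the shared key cancels under XOR.
c0 ⊕ cb = 0b
ba ⊕ 88 = 32
aa ⊕ 23 = 89
b9 ⊕ 9f = 26
78 ⊕ 44 = 3c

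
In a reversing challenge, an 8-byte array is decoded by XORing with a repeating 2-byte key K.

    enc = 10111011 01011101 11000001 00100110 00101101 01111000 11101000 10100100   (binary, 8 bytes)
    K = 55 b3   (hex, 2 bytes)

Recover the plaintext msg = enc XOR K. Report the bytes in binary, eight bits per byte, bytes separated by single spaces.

11101110 11101110 10010100 10010101 01111000 11001011 10111101 00010111

The 2-byte key repeats, so the effective keystream is 55 b3 55 b3 55 b3 55 b3.
byte 0: 187 ^  85 = 238
byte 1:  93 ^ 179 = 238
byte 2: 193 ^  85 = 148
byte 3:  38 ^ 179 = 149
byte 4:  45 ^  85 = 120
byte 5: 120 ^ 179 = 203
byte 6: 232 ^  85 = 189
byte 7: 164 ^ 179 =  23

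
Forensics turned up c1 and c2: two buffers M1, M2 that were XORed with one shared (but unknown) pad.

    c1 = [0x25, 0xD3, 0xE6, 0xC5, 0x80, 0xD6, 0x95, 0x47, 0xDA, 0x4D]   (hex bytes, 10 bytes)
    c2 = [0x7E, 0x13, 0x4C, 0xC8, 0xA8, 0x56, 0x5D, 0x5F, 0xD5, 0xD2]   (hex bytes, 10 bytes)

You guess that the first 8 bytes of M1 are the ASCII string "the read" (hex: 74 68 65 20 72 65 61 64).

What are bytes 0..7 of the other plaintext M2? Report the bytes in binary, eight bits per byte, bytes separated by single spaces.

First, c1 ⊕ c2 = (M1 ⊕ K) ⊕ (M2 ⊕ K) = M1 ⊕ M2, so the key drops out. Then M2 = (M1 ⊕ M2) ⊕ M1 over the first 8 bytes.
byte 0: (25 ^ 7e) ^ 74 = 5b ^ 74 = 2f
byte 1: (d3 ^ 13) ^ 68 = c0 ^ 68 = a8
byte 2: (e6 ^ 4c) ^ 65 = aa ^ 65 = cf
byte 3: (c5 ^ c8) ^ 20 = 0d ^ 20 = 2d
byte 4: (80 ^ a8) ^ 72 = 28 ^ 72 = 5a
byte 5: (d6 ^ 56) ^ 65 = 80 ^ 65 = e5
byte 6: (95 ^ 5d) ^ 61 = c8 ^ 61 = a9
byte 7: (47 ^ 5f) ^ 64 = 18 ^ 64 = 7c

00101111 10101000 11001111 00101101 01011010 11100101 10101001 01111100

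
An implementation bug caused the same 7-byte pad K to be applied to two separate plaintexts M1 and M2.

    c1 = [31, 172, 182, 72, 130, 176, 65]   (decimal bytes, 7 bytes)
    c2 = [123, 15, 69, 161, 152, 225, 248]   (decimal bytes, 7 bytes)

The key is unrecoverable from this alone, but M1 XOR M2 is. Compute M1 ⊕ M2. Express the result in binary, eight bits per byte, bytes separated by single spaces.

c1 ⊕ c2 = (M1 ⊕ K) ⊕ (M2 ⊕ K) = M1 ⊕ M2 — the shared key cancels under XOR.
byte 0: 1f ^ 7b = 64
byte 1: ac ^ 0f = a3
byte 2: b6 ^ 45 = f3
byte 3: 48 ^ a1 = e9
byte 4: 82 ^ 98 = 1a
byte 5: b0 ^ e1 = 51
byte 6: 41 ^ f8 = b9

01100100 10100011 11110011 11101001 00011010 01010001 10111001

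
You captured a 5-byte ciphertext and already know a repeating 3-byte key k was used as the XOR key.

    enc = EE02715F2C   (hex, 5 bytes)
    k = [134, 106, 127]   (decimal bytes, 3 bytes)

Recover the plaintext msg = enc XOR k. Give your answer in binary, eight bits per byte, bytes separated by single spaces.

01101000 01101000 00001110 11011001 01000110

The 3-byte key repeats, so the effective keystream is 86 6a 7f 86 6a.
byte 0: 238 xor 134 = 104
byte 1:   2 xor 106 = 104
byte 2: 113 xor 127 =  14
byte 3:  95 xor 134 = 217
byte 4:  44 xor 106 =  70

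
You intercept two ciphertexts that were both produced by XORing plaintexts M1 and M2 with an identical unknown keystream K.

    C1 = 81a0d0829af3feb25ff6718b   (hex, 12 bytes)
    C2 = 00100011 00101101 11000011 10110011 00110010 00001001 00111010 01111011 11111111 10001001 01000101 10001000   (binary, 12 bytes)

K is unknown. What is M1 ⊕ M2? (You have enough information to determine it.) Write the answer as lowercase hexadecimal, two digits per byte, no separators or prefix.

a28d1331a8fac4c9a07f3403

C1 ⊕ C2 = (M1 ⊕ K) ⊕ (M2 ⊕ K) = M1 ⊕ M2 — the shared key cancels under XOR.
byte 0: 81 xor 23 = a2
byte 1: a0 xor 2d = 8d
byte 2: d0 xor c3 = 13
byte 3: 82 xor b3 = 31
byte 4: 9a xor 32 = a8
byte 5: f3 xor 09 = fa
byte 6: fe xor 3a = c4
byte 7: b2 xor 7b = c9
byte 8: 5f xor ff = a0
byte 9: f6 xor 89 = 7f
byte 10: 71 xor 45 = 34
byte 11: 8b xor 88 = 03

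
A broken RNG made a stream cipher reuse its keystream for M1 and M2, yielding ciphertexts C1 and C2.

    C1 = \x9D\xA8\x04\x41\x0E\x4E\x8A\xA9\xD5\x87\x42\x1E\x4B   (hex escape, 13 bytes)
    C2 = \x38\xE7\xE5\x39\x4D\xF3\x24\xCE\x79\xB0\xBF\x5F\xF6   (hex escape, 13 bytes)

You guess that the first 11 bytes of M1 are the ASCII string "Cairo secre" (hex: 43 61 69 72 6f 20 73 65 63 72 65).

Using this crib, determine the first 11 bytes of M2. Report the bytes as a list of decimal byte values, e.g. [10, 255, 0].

[230, 46, 136, 10, 44, 157, 221, 2, 207, 69, 152]

First, C1 ⊕ C2 = (M1 ⊕ K) ⊕ (M2 ⊕ K) = M1 ⊕ M2, so the key drops out. Then M2 = (M1 ⊕ M2) ⊕ M1 over the first 11 bytes.
byte 0: (9d XOR 38) XOR 43 = a5 XOR 43 = e6
byte 1: (a8 XOR e7) XOR 61 = 4f XOR 61 = 2e
byte 2: (04 XOR e5) XOR 69 = e1 XOR 69 = 88
byte 3: (41 XOR 39) XOR 72 = 78 XOR 72 = 0a
byte 4: (0e XOR 4d) XOR 6f = 43 XOR 6f = 2c
byte 5: (4e XOR f3) XOR 20 = bd XOR 20 = 9d
byte 6: (8a XOR 24) XOR 73 = ae XOR 73 = dd
byte 7: (a9 XOR ce) XOR 65 = 67 XOR 65 = 02
byte 8: (d5 XOR 79) XOR 63 = ac XOR 63 = cf
byte 9: (87 XOR b0) XOR 72 = 37 XOR 72 = 45
byte 10: (42 XOR bf) XOR 65 = fd XOR 65 = 98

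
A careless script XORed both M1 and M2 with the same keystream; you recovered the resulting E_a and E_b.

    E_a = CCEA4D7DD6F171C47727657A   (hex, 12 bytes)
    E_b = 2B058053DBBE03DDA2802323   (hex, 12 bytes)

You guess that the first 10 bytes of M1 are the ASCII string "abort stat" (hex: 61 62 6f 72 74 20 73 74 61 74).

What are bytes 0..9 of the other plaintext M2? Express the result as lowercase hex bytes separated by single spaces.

86 8d a2 5c 79 6f 01 6d b4 d3

First, E_a ⊕ E_b = (M1 ⊕ K) ⊕ (M2 ⊕ K) = M1 ⊕ M2, so the key drops out. Then M2 = (M1 ⊕ M2) ⊕ M1 over the first 10 bytes.
byte 0: (cc ⊕ 2b) ⊕ 61 = e7 ⊕ 61 = 86
byte 1: (ea ⊕ 05) ⊕ 62 = ef ⊕ 62 = 8d
byte 2: (4d ⊕ 80) ⊕ 6f = cd ⊕ 6f = a2
byte 3: (7d ⊕ 53) ⊕ 72 = 2e ⊕ 72 = 5c
byte 4: (d6 ⊕ db) ⊕ 74 = 0d ⊕ 74 = 79
byte 5: (f1 ⊕ be) ⊕ 20 = 4f ⊕ 20 = 6f
byte 6: (71 ⊕ 03) ⊕ 73 = 72 ⊕ 73 = 01
byte 7: (c4 ⊕ dd) ⊕ 74 = 19 ⊕ 74 = 6d
byte 8: (77 ⊕ a2) ⊕ 61 = d5 ⊕ 61 = b4
byte 9: (27 ⊕ 80) ⊕ 74 = a7 ⊕ 74 = d3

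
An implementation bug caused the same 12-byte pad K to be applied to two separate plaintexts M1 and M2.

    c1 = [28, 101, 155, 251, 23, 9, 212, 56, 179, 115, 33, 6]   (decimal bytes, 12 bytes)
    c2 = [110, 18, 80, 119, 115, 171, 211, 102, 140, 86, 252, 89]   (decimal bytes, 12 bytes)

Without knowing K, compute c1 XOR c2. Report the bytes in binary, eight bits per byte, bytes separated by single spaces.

01110010 01110111 11001011 10001100 01100100 10100010 00000111 01011110 00111111 00100101 11011101 01011111

c1 ⊕ c2 = (M1 ⊕ K) ⊕ (M2 ⊕ K) = M1 ⊕ M2 — the shared key cancels under XOR.
1c ⊕ 6e = 72
65 ⊕ 12 = 77
9b ⊕ 50 = cb
fb ⊕ 77 = 8c
17 ⊕ 73 = 64
09 ⊕ ab = a2
d4 ⊕ d3 = 07
38 ⊕ 66 = 5e
b3 ⊕ 8c = 3f
73 ⊕ 56 = 25
21 ⊕ fc = dd
06 ⊕ 59 = 5f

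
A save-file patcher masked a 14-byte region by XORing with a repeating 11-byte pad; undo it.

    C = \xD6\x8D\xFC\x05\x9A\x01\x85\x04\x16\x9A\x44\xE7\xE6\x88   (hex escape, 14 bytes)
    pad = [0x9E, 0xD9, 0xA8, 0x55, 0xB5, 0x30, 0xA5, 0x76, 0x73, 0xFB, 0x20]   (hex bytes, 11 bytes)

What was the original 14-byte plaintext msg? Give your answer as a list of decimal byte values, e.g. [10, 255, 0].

The 11-byte key repeats, so the effective keystream is 9e d9 a8 55 b5 30 a5 76 73 fb 20 9e d9 a8.
byte 0: 11010110 ⊕ 10011110 = 01001000
byte 1: 10001101 ⊕ 11011001 = 01010100
byte 2: 11111100 ⊕ 10101000 = 01010100
byte 3: 00000101 ⊕ 01010101 = 01010000
byte 4: 10011010 ⊕ 10110101 = 00101111
byte 5: 00000001 ⊕ 00110000 = 00110001
byte 6: 10000101 ⊕ 10100101 = 00100000
byte 7: 00000100 ⊕ 01110110 = 01110010
byte 8: 00010110 ⊕ 01110011 = 01100101
byte 9: 10011010 ⊕ 11111011 = 01100001
byte 10: 01000100 ⊕ 00100000 = 01100100
byte 11: 11100111 ⊕ 10011110 = 01111001
byte 12: 11100110 ⊕ 11011001 = 00111111
byte 13: 10001000 ⊕ 10101000 = 00100000

[72, 84, 84, 80, 47, 49, 32, 114, 101, 97, 100, 121, 63, 32]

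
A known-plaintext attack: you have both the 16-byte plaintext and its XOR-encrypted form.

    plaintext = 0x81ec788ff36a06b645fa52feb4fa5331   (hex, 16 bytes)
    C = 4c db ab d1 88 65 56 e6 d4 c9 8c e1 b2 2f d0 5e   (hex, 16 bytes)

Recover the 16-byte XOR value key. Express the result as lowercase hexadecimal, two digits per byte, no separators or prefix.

cd37d35e7b0f50509133de1f06d5836f

Since C = plaintext ⊕ key, XORing both sides with plaintext gives key = plaintext ⊕ C.
10000001 xor 01001100 = 11001101
11101100 xor 11011011 = 00110111
01111000 xor 10101011 = 11010011
10001111 xor 11010001 = 01011110
11110011 xor 10001000 = 01111011
01101010 xor 01100101 = 00001111
00000110 xor 01010110 = 01010000
10110110 xor 11100110 = 01010000
01000101 xor 11010100 = 10010001
11111010 xor 11001001 = 00110011
01010010 xor 10001100 = 11011110
11111110 xor 11100001 = 00011111
10110100 xor 10110010 = 00000110
11111010 xor 00101111 = 11010101
01010011 xor 11010000 = 10000011
00110001 xor 01011110 = 01101111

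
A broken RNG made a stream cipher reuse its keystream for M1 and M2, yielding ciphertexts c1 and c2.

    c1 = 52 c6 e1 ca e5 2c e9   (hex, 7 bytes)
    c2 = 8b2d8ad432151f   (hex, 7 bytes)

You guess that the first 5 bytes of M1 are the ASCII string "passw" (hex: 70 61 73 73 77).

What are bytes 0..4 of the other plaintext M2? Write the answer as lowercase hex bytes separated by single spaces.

a9 8a 18 6d a0

First, c1 ⊕ c2 = (M1 ⊕ K) ⊕ (M2 ⊕ K) = M1 ⊕ M2, so the key drops out. Then M2 = (M1 ⊕ M2) ⊕ M1 over the first 5 bytes.
byte 0: (52 xor 8b) xor 70 = d9 xor 70 = a9
byte 1: (c6 xor 2d) xor 61 = eb xor 61 = 8a
byte 2: (e1 xor 8a) xor 73 = 6b xor 73 = 18
byte 3: (ca xor d4) xor 73 = 1e xor 73 = 6d
byte 4: (e5 xor 32) xor 77 = d7 xor 77 = a0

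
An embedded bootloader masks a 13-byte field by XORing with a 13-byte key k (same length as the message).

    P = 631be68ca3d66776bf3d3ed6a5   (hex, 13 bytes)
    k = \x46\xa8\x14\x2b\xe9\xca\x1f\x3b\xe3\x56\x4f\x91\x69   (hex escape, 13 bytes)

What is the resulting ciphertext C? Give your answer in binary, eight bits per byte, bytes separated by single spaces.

00100101 10110011 11110010 10100111 01001010 00011100 01111000 01001101 01011100 01101011 01110001 01000111 11001100

byte 0: 63 xor 46 = 25
byte 1: 1b xor a8 = b3
byte 2: e6 xor 14 = f2
byte 3: 8c xor 2b = a7
byte 4: a3 xor e9 = 4a
byte 5: d6 xor ca = 1c
byte 6: 67 xor 1f = 78
byte 7: 76 xor 3b = 4d
byte 8: bf xor e3 = 5c
byte 9: 3d xor 56 = 6b
byte 10: 3e xor 4f = 71
byte 11: d6 xor 91 = 47
byte 12: a5 xor 69 = cc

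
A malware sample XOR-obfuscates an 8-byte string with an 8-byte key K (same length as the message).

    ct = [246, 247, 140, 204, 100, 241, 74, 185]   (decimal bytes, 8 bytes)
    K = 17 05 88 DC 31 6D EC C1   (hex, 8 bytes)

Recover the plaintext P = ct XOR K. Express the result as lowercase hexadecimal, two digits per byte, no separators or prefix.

byte 0: f6 XOR 17 = e1
byte 1: f7 XOR 05 = f2
byte 2: 8c XOR 88 = 04
byte 3: cc XOR dc = 10
byte 4: 64 XOR 31 = 55
byte 5: f1 XOR 6d = 9c
byte 6: 4a XOR ec = a6
byte 7: b9 XOR c1 = 78

e1f20410559ca678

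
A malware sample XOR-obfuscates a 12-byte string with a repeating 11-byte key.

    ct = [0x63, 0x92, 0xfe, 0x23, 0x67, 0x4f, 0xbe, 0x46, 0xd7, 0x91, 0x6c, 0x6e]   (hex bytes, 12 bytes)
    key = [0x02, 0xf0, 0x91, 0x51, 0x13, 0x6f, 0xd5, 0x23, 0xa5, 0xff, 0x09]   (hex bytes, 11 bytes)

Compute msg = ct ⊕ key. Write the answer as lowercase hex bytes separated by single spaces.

The 11-byte key repeats, so the effective keystream is 02 f0 91 51 13 6f d5 23 a5 ff 09 02.
byte 0: 01100011 xor 00000010 = 01100001
byte 1: 10010010 xor 11110000 = 01100010
byte 2: 11111110 xor 10010001 = 01101111
byte 3: 00100011 xor 01010001 = 01110010
byte 4: 01100111 xor 00010011 = 01110100
byte 5: 01001111 xor 01101111 = 00100000
byte 6: 10111110 xor 11010101 = 01101011
byte 7: 01000110 xor 00100011 = 01100101
byte 8: 11010111 xor 10100101 = 01110010
byte 9: 10010001 xor 11111111 = 01101110
byte 10: 01101100 xor 00001001 = 01100101
byte 11: 01101110 xor 00000010 = 01101100

61 62 6f 72 74 20 6b 65 72 6e 65 6c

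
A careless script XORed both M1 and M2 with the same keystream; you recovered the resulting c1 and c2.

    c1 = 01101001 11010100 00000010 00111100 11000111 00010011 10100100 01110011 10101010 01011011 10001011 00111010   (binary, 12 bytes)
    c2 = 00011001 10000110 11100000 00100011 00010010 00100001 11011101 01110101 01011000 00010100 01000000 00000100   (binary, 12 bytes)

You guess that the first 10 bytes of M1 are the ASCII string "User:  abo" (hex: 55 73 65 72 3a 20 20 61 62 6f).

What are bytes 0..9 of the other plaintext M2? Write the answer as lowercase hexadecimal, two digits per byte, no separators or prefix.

2521876def1259679020

First, c1 ⊕ c2 = (M1 ⊕ K) ⊕ (M2 ⊕ K) = M1 ⊕ M2, so the key drops out. Then M2 = (M1 ⊕ M2) ⊕ M1 over the first 10 bytes.
byte 0: (69 ^ 19) ^ 55 = 70 ^ 55 = 25
byte 1: (d4 ^ 86) ^ 73 = 52 ^ 73 = 21
byte 2: (02 ^ e0) ^ 65 = e2 ^ 65 = 87
byte 3: (3c ^ 23) ^ 72 = 1f ^ 72 = 6d
byte 4: (c7 ^ 12) ^ 3a = d5 ^ 3a = ef
byte 5: (13 ^ 21) ^ 20 = 32 ^ 20 = 12
byte 6: (a4 ^ dd) ^ 20 = 79 ^ 20 = 59
byte 7: (73 ^ 75) ^ 61 = 06 ^ 61 = 67
byte 8: (aa ^ 58) ^ 62 = f2 ^ 62 = 90
byte 9: (5b ^ 14) ^ 6f = 4f ^ 6f = 20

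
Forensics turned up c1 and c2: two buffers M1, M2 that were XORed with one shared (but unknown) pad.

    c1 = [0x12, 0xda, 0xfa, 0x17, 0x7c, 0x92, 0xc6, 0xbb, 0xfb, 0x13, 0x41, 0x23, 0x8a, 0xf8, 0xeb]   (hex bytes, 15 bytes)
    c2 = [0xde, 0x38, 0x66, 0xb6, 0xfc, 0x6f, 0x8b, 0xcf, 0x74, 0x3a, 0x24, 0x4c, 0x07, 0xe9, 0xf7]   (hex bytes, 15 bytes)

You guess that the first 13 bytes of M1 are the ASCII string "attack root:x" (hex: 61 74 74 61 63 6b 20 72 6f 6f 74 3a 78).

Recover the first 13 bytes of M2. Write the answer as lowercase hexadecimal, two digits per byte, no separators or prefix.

ad96e8c0e3966d06e0461155f5

First, c1 ⊕ c2 = (M1 ⊕ K) ⊕ (M2 ⊕ K) = M1 ⊕ M2, so the key drops out. Then M2 = (M1 ⊕ M2) ⊕ M1 over the first 13 bytes.
byte 0: (12 XOR de) XOR 61 = cc XOR 61 = ad
byte 1: (da XOR 38) XOR 74 = e2 XOR 74 = 96
byte 2: (fa XOR 66) XOR 74 = 9c XOR 74 = e8
byte 3: (17 XOR b6) XOR 61 = a1 XOR 61 = c0
byte 4: (7c XOR fc) XOR 63 = 80 XOR 63 = e3
byte 5: (92 XOR 6f) XOR 6b = fd XOR 6b = 96
byte 6: (c6 XOR 8b) XOR 20 = 4d XOR 20 = 6d
byte 7: (bb XOR cf) XOR 72 = 74 XOR 72 = 06
byte 8: (fb XOR 74) XOR 6f = 8f XOR 6f = e0
byte 9: (13 XOR 3a) XOR 6f = 29 XOR 6f = 46
byte 10: (41 XOR 24) XOR 74 = 65 XOR 74 = 11
byte 11: (23 XOR 4c) XOR 3a = 6f XOR 3a = 55
byte 12: (8a XOR 07) XOR 78 = 8d XOR 78 = f5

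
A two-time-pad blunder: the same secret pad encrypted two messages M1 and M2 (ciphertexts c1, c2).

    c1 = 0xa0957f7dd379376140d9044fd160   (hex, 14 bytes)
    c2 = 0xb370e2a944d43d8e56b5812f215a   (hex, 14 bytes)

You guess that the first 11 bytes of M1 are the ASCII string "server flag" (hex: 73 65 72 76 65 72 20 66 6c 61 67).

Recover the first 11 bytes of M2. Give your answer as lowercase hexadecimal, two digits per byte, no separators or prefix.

First, c1 ⊕ c2 = (M1 ⊕ K) ⊕ (M2 ⊕ K) = M1 ⊕ M2, so the key drops out. Then M2 = (M1 ⊕ M2) ⊕ M1 over the first 11 bytes.
byte 0: (a0 ⊕ b3) ⊕ 73 = 13 ⊕ 73 = 60
byte 1: (95 ⊕ 70) ⊕ 65 = e5 ⊕ 65 = 80
byte 2: (7f ⊕ e2) ⊕ 72 = 9d ⊕ 72 = ef
byte 3: (7d ⊕ a9) ⊕ 76 = d4 ⊕ 76 = a2
byte 4: (d3 ⊕ 44) ⊕ 65 = 97 ⊕ 65 = f2
byte 5: (79 ⊕ d4) ⊕ 72 = ad ⊕ 72 = df
byte 6: (37 ⊕ 3d) ⊕ 20 = 0a ⊕ 20 = 2a
byte 7: (61 ⊕ 8e) ⊕ 66 = ef ⊕ 66 = 89
byte 8: (40 ⊕ 56) ⊕ 6c = 16 ⊕ 6c = 7a
byte 9: (d9 ⊕ b5) ⊕ 61 = 6c ⊕ 61 = 0d
byte 10: (04 ⊕ 81) ⊕ 67 = 85 ⊕ 67 = e2

6080efa2f2df2a897a0de2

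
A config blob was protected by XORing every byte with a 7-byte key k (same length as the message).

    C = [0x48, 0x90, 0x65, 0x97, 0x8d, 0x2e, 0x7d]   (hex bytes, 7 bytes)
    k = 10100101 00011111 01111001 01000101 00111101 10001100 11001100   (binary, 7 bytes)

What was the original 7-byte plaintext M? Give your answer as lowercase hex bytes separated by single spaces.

XOR is its own inverse, so applying the key byte-wise gives the result directly.
 72 ⊕ 165 = 237
144 ⊕  31 = 143
101 ⊕ 121 =  28
151 ⊕  69 = 210
141 ⊕  61 = 176
 46 ⊕ 140 = 162
125 ⊕ 204 = 177

ed 8f 1c d2 b0 a2 b1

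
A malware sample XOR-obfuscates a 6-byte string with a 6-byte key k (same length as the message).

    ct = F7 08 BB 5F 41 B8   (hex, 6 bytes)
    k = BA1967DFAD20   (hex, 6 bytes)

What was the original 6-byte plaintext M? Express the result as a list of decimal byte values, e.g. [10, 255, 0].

f7 XOR ba = 4d
08 XOR 19 = 11
bb XOR 67 = dc
5f XOR df = 80
41 XOR ad = ec
b8 XOR 20 = 98

[77, 17, 220, 128, 236, 152]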